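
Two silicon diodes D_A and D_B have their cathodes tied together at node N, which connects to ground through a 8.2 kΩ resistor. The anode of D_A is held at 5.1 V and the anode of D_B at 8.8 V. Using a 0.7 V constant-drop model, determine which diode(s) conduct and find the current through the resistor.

Assume both conduct. Then node N would need to be at both 5.1−0.7 = 4.4 V and 8.8−0.7 = 8.1 V, which is impossible.
Assume only D_B conducts: V_N = 8.8 − 0.7 = 8.1 V, so I_R = 8.1/8.2 = 0.988 mA.
Check D_A: its anode-to-cathode voltage is 5.1 − 8.1 = -3 V < 0.7 V, so it is off. The assumption is consistent.

Only D_B conducts; I_R ≈ 0.99 mA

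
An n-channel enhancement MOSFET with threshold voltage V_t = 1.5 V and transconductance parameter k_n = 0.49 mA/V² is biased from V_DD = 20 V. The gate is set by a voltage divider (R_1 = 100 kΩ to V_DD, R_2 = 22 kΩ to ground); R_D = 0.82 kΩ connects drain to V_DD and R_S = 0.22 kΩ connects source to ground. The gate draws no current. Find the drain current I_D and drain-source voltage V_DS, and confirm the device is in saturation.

V_G = V_DD·R_2/(R_1+R_2) = 20×22/122 = 3.61 V.
Assume saturation: I_D = (k_n/2)(V_GS − V_t)² with V_GS = V_G − I_D·R_S = 3.61 − 0.22·I_D.
Substituting gives 0.0119·I_D² − 1.23·I_D + 1.09 = 0, with roots I_D = 0.894 or 103 mA.
The root I_D = 103 mA gives V_GS = -19 V ≤ V_t, so take I_D = 0.894 mA.
Then V_GS = 3.41 V and V_DS = V_DD − I_D(R_D+R_S) = 20 − 0.894×1.04 = 19.1 V.
Saturation requires V_DS ≥ V_GS − V_t = 1.91 V; 19.1 ≥ 1.91 ✓.

I_D ≈ 0.89 mA, V_DS ≈ 19 V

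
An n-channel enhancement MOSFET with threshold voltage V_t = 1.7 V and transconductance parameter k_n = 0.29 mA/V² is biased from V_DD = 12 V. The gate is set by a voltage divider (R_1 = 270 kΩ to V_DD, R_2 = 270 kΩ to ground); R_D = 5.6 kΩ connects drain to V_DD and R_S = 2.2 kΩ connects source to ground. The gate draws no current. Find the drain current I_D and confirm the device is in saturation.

V_G = V_DD·R_2/(R_1+R_2) = 12×270/540 = 6 V.
Assume saturation: I_D = (k_n/2)(V_GS − V_t)² with V_GS = V_G − I_D·R_S = 6 − 2.2·I_D.
Substituting gives 0.702·I_D² − 3.74·I_D + 2.68 = 0, with roots I_D = 0.852 or 4.48 mA.
The root I_D = 4.48 mA gives V_GS = -3.86 V ≤ V_t, so take I_D = 0.852 mA.
Then V_GS = 4.12 V and V_DS = V_DD − I_D(R_D+R_S) = 12 − 0.852×7.8 = 5.35 V.
Saturation requires V_DS ≥ V_GS − V_t = 2.42 V; 5.35 ≥ 2.42 ✓.

I_D ≈ 0.85 mA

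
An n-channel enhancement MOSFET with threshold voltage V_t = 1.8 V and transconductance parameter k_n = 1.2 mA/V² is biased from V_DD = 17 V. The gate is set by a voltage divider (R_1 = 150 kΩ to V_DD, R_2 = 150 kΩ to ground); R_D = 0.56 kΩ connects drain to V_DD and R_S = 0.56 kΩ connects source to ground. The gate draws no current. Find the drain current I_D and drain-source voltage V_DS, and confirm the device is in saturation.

I_D ≈ 6.2 mA, V_DS ≈ 10 V

V_G = V_DD·R_2/(R_1+R_2) = 17×150/300 = 8.5 V.
Assume saturation: I_D = (k_n/2)(V_GS − V_t)² with V_GS = V_G − I_D·R_S = 8.5 − 0.56·I_D.
Substituting gives 0.188·I_D² − 5.5·I_D + 26.9 = 0, with roots I_D = 6.22 or 23 mA.
The root I_D = 23 mA gives V_GS = -4.39 V ≤ V_t, so take I_D = 6.22 mA.
Then V_GS = 5.02 V and V_DS = V_DD − I_D(R_D+R_S) = 17 − 6.22×1.12 = 10 V.
Saturation requires V_DS ≥ V_GS − V_t = 3.22 V; 10 ≥ 3.22 ✓.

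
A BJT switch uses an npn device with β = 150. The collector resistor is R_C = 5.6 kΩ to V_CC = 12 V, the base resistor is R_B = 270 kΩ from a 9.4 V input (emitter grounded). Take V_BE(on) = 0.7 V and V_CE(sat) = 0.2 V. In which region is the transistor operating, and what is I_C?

saturation; I_C ≈ 2.1 mA

Assume active: I_B = (9.4 − 0.7)/270 = 0.0322 mA, giving I_C = β·I_B = 4.83 mA.
But then V_CE = 12 − 4.83×5.6 = -15.1 V < V_CE(sat) = 0.2 V — impossible in the active region.
So the transistor is saturated. With V_CE = 0.2 V, I_C = (V_CC − 0.2)/R_C = 11.8/5.6 = 2.11 mA.
Check: β·I_B = 4.83 mA > I_C = 2.11 mA, confirming saturation.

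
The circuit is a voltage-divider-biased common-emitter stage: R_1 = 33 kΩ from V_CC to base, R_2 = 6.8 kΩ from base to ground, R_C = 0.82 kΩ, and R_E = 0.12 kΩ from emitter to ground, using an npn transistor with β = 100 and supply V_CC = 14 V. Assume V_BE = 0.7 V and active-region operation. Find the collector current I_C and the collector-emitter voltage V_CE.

Thevenize the base divider: V_Th = V_CC·R_2/(R_1+R_2) = 14×6.8/39.8 = 2.39 V, R_Th = R_1‖R_2 = 5.64 kΩ.
Base-emitter loop: V_Th = I_B·R_Th + V_BE + (β+1)I_B·R_E, so I_B = (2.39 − 0.7) / (5.64 + 101×0.12) = 0.0953 mA.
I_C = β·I_B = 100×0.0953 = 9.53 mA, and I_E = (β+1)I_B = 9.62 mA.
V_CE = V_CC − I_C·R_C − I_E·R_E = 14 − 9.53×0.82 − 9.62×0.12 = 5.03 V.
V_CE = 5.03 V > 0.2 V confirms active-region operation.

I_C ≈ 9.5 mA, V_CE ≈ 5 V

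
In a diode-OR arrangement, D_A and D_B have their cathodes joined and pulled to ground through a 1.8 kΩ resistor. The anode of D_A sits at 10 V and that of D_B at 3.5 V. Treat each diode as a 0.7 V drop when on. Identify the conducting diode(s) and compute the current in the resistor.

Assume both conduct. Then node N would need to be at both 10−0.7 = 9.3 V and 3.5−0.7 = 2.8 V, which is impossible.
Assume only D_A conducts: V_N = 10 − 0.7 = 9.3 V, so I_R = 9.3/1.8 = 5.17 mA.
Check D_B: its anode-to-cathode voltage is 3.5 − 9.3 = -5.8 V < 0.7 V, so it is off. The assumption is consistent.

Only D_A conducts; I_R ≈ 5.2 mA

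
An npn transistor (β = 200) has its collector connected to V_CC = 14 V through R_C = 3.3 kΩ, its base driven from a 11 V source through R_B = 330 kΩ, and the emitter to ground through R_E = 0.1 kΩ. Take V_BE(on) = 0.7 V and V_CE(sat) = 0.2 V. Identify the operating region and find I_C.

saturation; I_C ≈ 4.1 mA

Assume active: I_B = (11 − 0.7)/(330 + 201×0.1) = 0.0294 mA, I_C = β·I_B = 5.88 mA.
Then V_CE = 14 − 5.88×3.3 − 5.91×0.1 = -6.01 V < 0.2 V — the active assumption fails.
Re-solve with V_CE = 0.2 V. KCL at the emitter: V_E/R_E = (V_BB−0.7−V_E)/R_B + (V_CC−0.2−V_E)/R_C, giving V_E = 0.409 V.
I_C = (V_CC − 0.2 − V_E)/R_C = (13.8 − 0.409)/3.3 = 4.06 mA.
Check: I_B = (10.3 − 0.409)/330 = 0.03 mA, and β·I_B = 5.99 mA > I_C, confirming saturation.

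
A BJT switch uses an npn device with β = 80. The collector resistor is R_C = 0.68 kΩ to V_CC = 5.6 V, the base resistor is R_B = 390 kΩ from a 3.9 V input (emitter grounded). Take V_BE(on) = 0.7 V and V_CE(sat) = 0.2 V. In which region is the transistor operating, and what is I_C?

Assume active. Base-emitter loop: I_B = (V_BB − V_BE)/R_B = (3.9 − 0.7)/390 = 0.00821 mA.
I_C = β·I_B = 80×0.00821 = 0.656 mA.
V_CE = V_CC − I_C·R_C = 5.6 − 0.656×0.68 = 5.15 V > V_CE(sat), so the active-region assumption holds.

active; I_C ≈ 0.66 mA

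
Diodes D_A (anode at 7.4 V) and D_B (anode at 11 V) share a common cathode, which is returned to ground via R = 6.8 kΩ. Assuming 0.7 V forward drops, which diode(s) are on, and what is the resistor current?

Assume both conduct. Then node N would need to be at both 7.4−0.7 = 6.7 V and 11−0.7 = 10.3 V, which is impossible.
Assume only D_B conducts: V_N = 11 − 0.7 = 10.3 V, so I_R = 10.3/6.8 = 1.51 mA.
Check D_A: its anode-to-cathode voltage is 7.4 − 10.3 = -2.9 V < 0.7 V, so it is off. The assumption is consistent.

Only D_B conducts; I_R ≈ 1.5 mA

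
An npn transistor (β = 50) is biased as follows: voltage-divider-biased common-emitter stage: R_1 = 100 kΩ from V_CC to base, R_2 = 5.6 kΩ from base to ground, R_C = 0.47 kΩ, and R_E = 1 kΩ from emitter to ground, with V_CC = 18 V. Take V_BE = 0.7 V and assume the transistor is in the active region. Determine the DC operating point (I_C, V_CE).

Thevenize the base divider: V_Th = V_CC·R_2/(R_1+R_2) = 18×5.6/106 = 0.955 V, R_Th = R_1‖R_2 = 5.3 kΩ.
Base-emitter loop: V_Th = I_B·R_Th + V_BE + (β+1)I_B·R_E, so I_B = (0.955 − 0.7) / (5.3 + 51×1) = 0.00452 mA.
I_C = β·I_B = 50×0.00452 = 0.226 mA, and I_E = (β+1)I_B = 0.231 mA.
V_CE = V_CC − I_C·R_C − I_E·R_E = 18 − 0.226×0.47 − 0.231×1 = 17.7 V.
V_CE = 17.7 V > 0.2 V confirms active-region operation.

I_C ≈ 0.23 mA, V_CE ≈ 18 V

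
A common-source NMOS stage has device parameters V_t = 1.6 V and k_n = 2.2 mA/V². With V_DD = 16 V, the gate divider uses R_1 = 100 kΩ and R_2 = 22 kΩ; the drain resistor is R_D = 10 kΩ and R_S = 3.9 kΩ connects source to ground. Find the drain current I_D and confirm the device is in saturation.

V_G = V_DD·R_2/(R_1+R_2) = 16×22/122 = 2.89 V.
Assume saturation: I_D = (k_n/2)(V_GS − V_t)² with V_GS = V_G − I_D·R_S = 2.89 − 3.9·I_D.
Substituting gives 16.7·I_D² − 12·I_D + 1.82 = 0, with roots I_D = 0.216 or 0.503 mA.
The root I_D = 0.503 mA gives V_GS = 0.924 V ≤ V_t, so take I_D = 0.216 mA.
Then V_GS = 2.04 V and V_DS = V_DD − I_D(R_D+R_S) = 16 − 0.216×13.9 = 13 V.
Saturation requires V_DS ≥ V_GS − V_t = 0.443 V; 13 ≥ 0.443 ✓.

I_D ≈ 0.22 mA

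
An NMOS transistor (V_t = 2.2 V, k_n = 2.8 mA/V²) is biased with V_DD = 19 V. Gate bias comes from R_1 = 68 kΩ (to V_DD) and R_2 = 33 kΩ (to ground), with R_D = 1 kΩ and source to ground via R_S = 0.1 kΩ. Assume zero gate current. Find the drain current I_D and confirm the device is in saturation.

V_G = V_DD·R_2/(R_1+R_2) = 19×33/101 = 6.21 V.
Assume saturation: I_D = (k_n/2)(V_GS − V_t)² with V_GS = V_G − I_D·R_S = 6.21 − 0.1·I_D.
Substituting gives 0.014·I_D² − 2.12·I_D + 22.5 = 0, with roots I_D = 11.5 or 140 mA.
The root I_D = 140 mA gives V_GS = -7.8 V ≤ V_t, so take I_D = 11.5 mA.
Then V_GS = 5.06 V and V_DS = V_DD − I_D(R_D+R_S) = 19 − 11.5×1.1 = 6.39 V.
Saturation requires V_DS ≥ V_GS − V_t = 2.86 V; 6.39 ≥ 2.86 ✓.

I_D ≈ 11 mA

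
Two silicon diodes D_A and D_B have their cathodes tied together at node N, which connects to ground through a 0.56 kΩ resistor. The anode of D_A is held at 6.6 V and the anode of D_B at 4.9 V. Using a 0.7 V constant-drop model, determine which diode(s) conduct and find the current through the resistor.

Only D_A conducts; I_R ≈ 11 mA

Assume both conduct. Then node N would need to be at both 6.6−0.7 = 5.9 V and 4.9−0.7 = 4.2 V, which is impossible.
Assume only D_A conducts: V_N = 6.6 − 0.7 = 5.9 V, so I_R = 5.9/0.56 = 10.5 mA.
Check D_B: its anode-to-cathode voltage is 4.9 − 5.9 = -1 V < 0.7 V, so it is off. The assumption is consistent.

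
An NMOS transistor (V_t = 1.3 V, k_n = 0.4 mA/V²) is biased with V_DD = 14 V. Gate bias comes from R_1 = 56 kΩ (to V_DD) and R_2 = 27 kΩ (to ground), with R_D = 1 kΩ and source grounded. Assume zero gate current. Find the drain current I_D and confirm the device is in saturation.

V_G = V_DD·R_2/(R_1+R_2) = 14×27/83 = 4.55 V. With the source grounded, V_GS = V_G = 4.55 V.
Assume saturation: I_D = (k_n/2)(V_GS − V_t)² = (0.4/2)×(4.55 − 1.3)² = 0.2×3.25² = 2.12 mA.
V_DS = V_DD − I_D·R_D = 14 − 2.12×1 = 11.9 V.
Saturation requires V_DS ≥ V_GS − V_t = 3.25 V; 11.9 ≥ 3.25 ✓.

I_D ≈ 2.1 mA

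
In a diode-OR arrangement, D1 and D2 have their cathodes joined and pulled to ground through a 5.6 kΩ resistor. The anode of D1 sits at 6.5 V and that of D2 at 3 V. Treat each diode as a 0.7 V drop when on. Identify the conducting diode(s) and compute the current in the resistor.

Assume both conduct. Then node N would need to be at both 6.5−0.7 = 5.8 V and 3−0.7 = 2.3 V, which is impossible.
Assume only D1 conducts: V_N = 6.5 − 0.7 = 5.8 V, so I_R = 5.8/5.6 = 1.04 mA.
Check D2: its anode-to-cathode voltage is 3 − 5.8 = -2.8 V < 0.7 V, so it is off. The assumption is consistent.

Only D1 conducts; I_R ≈ 1 mA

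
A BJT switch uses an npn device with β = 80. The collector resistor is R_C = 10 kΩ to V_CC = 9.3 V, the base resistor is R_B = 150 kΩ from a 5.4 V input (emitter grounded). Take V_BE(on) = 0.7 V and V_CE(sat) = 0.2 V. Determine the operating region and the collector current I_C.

saturation; I_C ≈ 0.91 mA

Assume active: I_B = (5.4 − 0.7)/150 = 0.0313 mA, giving I_C = β·I_B = 2.51 mA.
But then V_CE = 9.3 − 2.51×10 = -15.8 V < V_CE(sat) = 0.2 V — impossible in the active region.
So the transistor is saturated. With V_CE = 0.2 V, I_C = (V_CC − 0.2)/R_C = 9.1/10 = 0.91 mA.
Check: β·I_B = 2.51 mA > I_C = 0.91 mA, confirming saturation.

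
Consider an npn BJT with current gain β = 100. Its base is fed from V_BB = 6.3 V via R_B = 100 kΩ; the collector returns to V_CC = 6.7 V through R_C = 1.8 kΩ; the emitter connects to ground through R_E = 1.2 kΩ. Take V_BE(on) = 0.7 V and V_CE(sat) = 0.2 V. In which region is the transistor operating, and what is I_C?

saturation; I_C ≈ 2.2 mA

Assume active: I_B = (6.3 − 0.7)/(100 + 101×1.2) = 0.0253 mA, I_C = β·I_B = 2.53 mA.
Then V_CE = 6.7 − 2.53×1.8 − 2.56×1.2 = -0.925 V < 0.2 V — the active assumption fails.
Re-solve with V_CE = 0.2 V. KCL at the emitter: V_E/R_E = (V_BB−0.7−V_E)/R_B + (V_CC−0.2−V_E)/R_C, giving V_E = 2.62 V.
I_C = (V_CC − 0.2 − V_E)/R_C = (6.5 − 2.62)/1.8 = 2.15 mA.
Check: I_B = (5.6 − 2.62)/100 = 0.0298 mA, and β·I_B = 2.98 mA > I_C, confirming saturation.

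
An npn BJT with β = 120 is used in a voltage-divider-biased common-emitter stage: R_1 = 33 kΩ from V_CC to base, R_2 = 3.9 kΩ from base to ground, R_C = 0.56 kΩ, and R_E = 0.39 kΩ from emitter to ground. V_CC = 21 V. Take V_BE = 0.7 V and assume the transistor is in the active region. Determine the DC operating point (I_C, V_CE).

Thevenize the base divider: V_Th = V_CC·R_2/(R_1+R_2) = 21×3.9/36.9 = 2.22 V, R_Th = R_1‖R_2 = 3.49 kΩ.
Base-emitter loop: V_Th = I_B·R_Th + V_BE + (β+1)I_B·R_E, so I_B = (2.22 − 0.7) / (3.49 + 121×0.39) = 0.03 mA.
I_C = β·I_B = 120×0.03 = 3.6 mA, and I_E = (β+1)I_B = 3.63 mA.
V_CE = V_CC − I_C·R_C − I_E·R_E = 21 − 3.6×0.56 − 3.63×0.39 = 17.6 V.
V_CE = 17.6 V > 0.2 V confirms active-region operation.

I_C ≈ 3.6 mA, V_CE ≈ 18 V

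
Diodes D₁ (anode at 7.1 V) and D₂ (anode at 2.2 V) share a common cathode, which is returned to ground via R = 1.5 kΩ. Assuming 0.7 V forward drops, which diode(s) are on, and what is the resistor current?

Only D₁ conducts; I_R ≈ 4.3 mA

Assume both conduct. Then node N would need to be at both 7.1−0.7 = 6.4 V and 2.2−0.7 = 1.5 V, which is impossible.
Assume only D₁ conducts: V_N = 7.1 − 0.7 = 6.4 V, so I_R = 6.4/1.5 = 4.27 mA.
Check D₂: its anode-to-cathode voltage is 2.2 − 6.4 = -4.2 V < 0.7 V, so it is off. The assumption is consistent.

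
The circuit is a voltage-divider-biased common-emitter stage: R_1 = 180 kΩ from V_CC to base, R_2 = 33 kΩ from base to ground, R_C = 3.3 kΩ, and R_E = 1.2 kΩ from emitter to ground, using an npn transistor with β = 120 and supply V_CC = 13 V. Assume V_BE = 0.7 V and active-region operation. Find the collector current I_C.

Thevenize the base divider: V_Th = V_CC·R_2/(R_1+R_2) = 13×33/213 = 2.01 V, R_Th = R_1‖R_2 = 27.9 kΩ.
Base-emitter loop: V_Th = I_B·R_Th + V_BE + (β+1)I_B·R_E, so I_B = (2.01 − 0.7) / (27.9 + 121×1.2) = 0.00759 mA.
I_C = β·I_B = 120×0.00759 = 0.911 mA, and I_E = (β+1)I_B = 0.919 mA.
V_CE = V_CC − I_C·R_C − I_E·R_E = 13 − 0.911×3.3 − 0.919×1.2 = 8.89 V.
V_CE = 8.89 V > 0.2 V confirms active-region operation.

I_C ≈ 0.91 mA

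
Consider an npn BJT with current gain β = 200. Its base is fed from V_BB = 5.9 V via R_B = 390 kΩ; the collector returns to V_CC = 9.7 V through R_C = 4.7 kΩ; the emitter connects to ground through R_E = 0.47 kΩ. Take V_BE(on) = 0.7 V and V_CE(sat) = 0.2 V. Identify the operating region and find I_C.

saturation; I_C ≈ 1.8 mA

Assume active: I_B = (5.9 − 0.7)/(390 + 201×0.47) = 0.0107 mA, I_C = β·I_B = 2.15 mA.
Then V_CE = 9.7 − 2.15×4.7 − 2.16×0.47 = -1.4 V < 0.2 V — the active assumption fails.
Re-solve with V_CE = 0.2 V. KCL at the emitter: V_E/R_E = (V_BB−0.7−V_E)/R_B + (V_CC−0.2−V_E)/R_C, giving V_E = 0.868 V.
I_C = (V_CC − 0.2 − V_E)/R_C = (9.5 − 0.868)/4.7 = 1.84 mA.
Check: I_B = (5.2 − 0.868)/390 = 0.0111 mA, and β·I_B = 2.22 mA > I_C, confirming saturation.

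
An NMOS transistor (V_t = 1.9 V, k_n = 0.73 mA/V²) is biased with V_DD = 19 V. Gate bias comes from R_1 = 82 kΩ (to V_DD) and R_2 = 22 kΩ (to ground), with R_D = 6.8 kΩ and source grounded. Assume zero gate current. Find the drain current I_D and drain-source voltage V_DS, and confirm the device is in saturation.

I_D ≈ 1.6 mA, V_DS ≈ 7.9 V

V_G = V_DD·R_2/(R_1+R_2) = 19×22/104 = 4.02 V. With the source grounded, V_GS = V_G = 4.02 V.
Assume saturation: I_D = (k_n/2)(V_GS − V_t)² = (0.73/2)×(4.02 − 1.9)² = 0.365×2.12² = 1.64 mA.
V_DS = V_DD − I_D·R_D = 19 − 1.64×6.8 = 7.85 V.
Saturation requires V_DS ≥ V_GS − V_t = 2.12 V; 7.85 ≥ 2.12 ✓.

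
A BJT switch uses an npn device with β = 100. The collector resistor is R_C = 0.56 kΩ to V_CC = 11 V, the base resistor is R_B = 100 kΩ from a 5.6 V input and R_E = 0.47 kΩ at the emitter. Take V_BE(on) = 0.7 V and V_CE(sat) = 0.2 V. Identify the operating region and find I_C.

active; I_C ≈ 3.3 mA

Assume active. Base-emitter loop: I_B = (V_BB − V_BE)/(R_B + (β+1)R_E) = (5.6 − 0.7)/(100 + 101×0.47) = 0.0332 mA.
I_C = β·I_B = 100×0.0332 = 3.32 mA.
V_CE = V_CC − I_C·R_C − I_E·R_E = 11 − 3.32×0.56 − 3.36×0.47 = 7.56 V > V_CE(sat), so the active-region assumption holds.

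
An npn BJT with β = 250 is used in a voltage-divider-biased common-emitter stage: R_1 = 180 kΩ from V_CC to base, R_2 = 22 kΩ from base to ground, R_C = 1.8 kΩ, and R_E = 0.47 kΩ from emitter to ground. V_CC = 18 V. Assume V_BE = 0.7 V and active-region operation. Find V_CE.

V_CE ≈ 13 V

Thevenize the base divider: V_Th = V_CC·R_2/(R_1+R_2) = 18×22/202 = 1.96 V, R_Th = R_1‖R_2 = 19.6 kΩ.
Base-emitter loop: V_Th = I_B·R_Th + V_BE + (β+1)I_B·R_E, so I_B = (1.96 − 0.7) / (19.6 + 251×0.47) = 0.00916 mA.
I_C = β·I_B = 250×0.00916 = 2.29 mA, and I_E = (β+1)I_B = 2.3 mA.
V_CE = V_CC − I_C·R_C − I_E·R_E = 18 − 2.29×1.8 − 2.3×0.47 = 12.8 V.
V_CE = 12.8 V > 0.2 V confirms active-region operation.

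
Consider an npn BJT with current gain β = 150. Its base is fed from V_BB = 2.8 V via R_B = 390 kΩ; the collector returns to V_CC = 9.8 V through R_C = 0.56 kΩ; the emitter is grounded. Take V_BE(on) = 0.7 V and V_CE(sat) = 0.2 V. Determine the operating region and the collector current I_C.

Assume active. Base-emitter loop: I_B = (V_BB − V_BE)/R_B = (2.8 − 0.7)/390 = 0.00538 mA.
I_C = β·I_B = 150×0.00538 = 0.808 mA.
V_CE = V_CC − I_C·R_C = 9.8 − 0.808×0.56 = 9.35 V > V_CE(sat), so the active-region assumption holds.

active; I_C ≈ 0.81 mA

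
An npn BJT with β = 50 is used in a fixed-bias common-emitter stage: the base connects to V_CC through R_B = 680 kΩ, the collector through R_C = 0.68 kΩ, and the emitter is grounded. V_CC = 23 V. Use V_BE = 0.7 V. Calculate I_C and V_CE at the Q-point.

I_C ≈ 1.6 mA, V_CE ≈ 22 V

Base loop: V_CC = I_B·R_B + V_BE, so I_B = (23 − 0.7)/680 kΩ = 0.0328 mA.
In the active region I_C = β·I_B = 50 × 0.0328 = 1.64 mA.
Collector loop: V_CE = V_CC − I_C·R_C = 23 − 1.64×0.68 = 21.9 V.
Since V_CE = 21.9 V > V_CE(sat) ≈ 0.2 V, the transistor is in the active region as assumed.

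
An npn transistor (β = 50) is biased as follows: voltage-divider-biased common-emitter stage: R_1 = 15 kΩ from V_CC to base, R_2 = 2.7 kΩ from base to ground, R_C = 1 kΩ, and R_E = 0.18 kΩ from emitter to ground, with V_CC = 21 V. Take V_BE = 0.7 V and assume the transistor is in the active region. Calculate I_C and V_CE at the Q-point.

I_C ≈ 11 mA, V_CE ≈ 8.1 V

Thevenize the base divider: V_Th = V_CC·R_2/(R_1+R_2) = 21×2.7/17.7 = 3.2 V, R_Th = R_1‖R_2 = 2.29 kΩ.
Base-emitter loop: V_Th = I_B·R_Th + V_BE + (β+1)I_B·R_E, so I_B = (3.2 − 0.7) / (2.29 + 51×0.18) = 0.218 mA.
I_C = β·I_B = 50×0.218 = 10.9 mA, and I_E = (β+1)I_B = 11.1 mA.
V_CE = V_CC − I_C·R_C − I_E·R_E = 21 − 10.9×1 − 11.1×0.18 = 8.08 V.
V_CE = 8.08 V > 0.2 V confirms active-region operation.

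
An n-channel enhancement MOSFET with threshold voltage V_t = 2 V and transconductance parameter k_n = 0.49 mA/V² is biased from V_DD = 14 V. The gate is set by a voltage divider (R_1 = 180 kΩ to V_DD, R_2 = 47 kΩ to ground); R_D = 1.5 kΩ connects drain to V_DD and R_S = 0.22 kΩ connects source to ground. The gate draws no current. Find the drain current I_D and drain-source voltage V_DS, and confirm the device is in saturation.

V_G = V_DD·R_2/(R_1+R_2) = 14×47/227 = 2.9 V.
Assume saturation: I_D = (k_n/2)(V_GS − V_t)² with V_GS = V_G − I_D·R_S = 2.9 − 0.22·I_D.
Substituting gives 0.0119·I_D² − 1.1·I_D + 0.198 = 0, with roots I_D = 0.181 or 92.3 mA.
The root I_D = 92.3 mA gives V_GS = -17.4 V ≤ V_t, so take I_D = 0.181 mA.
Then V_GS = 2.86 V and V_DS = V_DD − I_D(R_D+R_S) = 14 − 0.181×1.72 = 13.7 V.
Saturation requires V_DS ≥ V_GS − V_t = 0.859 V; 13.7 ≥ 0.859 ✓.

I_D ≈ 0.18 mA, V_DS ≈ 14 V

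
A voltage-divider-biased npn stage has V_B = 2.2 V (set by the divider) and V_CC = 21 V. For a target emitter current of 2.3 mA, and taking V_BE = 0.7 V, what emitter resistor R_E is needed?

V_E = V_B − V_BE = 2.2 − 0.7 = 1.5 V.
R_E = V_E / I_E = 1.5 / 2.3 = 0.652 kΩ.

R_E ≈ 0.65 kΩ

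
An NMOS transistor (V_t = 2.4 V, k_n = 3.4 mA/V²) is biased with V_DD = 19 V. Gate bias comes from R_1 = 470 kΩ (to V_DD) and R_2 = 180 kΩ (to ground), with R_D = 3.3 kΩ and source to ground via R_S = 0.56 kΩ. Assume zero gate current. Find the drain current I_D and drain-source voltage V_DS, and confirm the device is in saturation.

V_G = V_DD·R_2/(R_1+R_2) = 19×180/650 = 5.26 V.
Assume saturation: I_D = (k_n/2)(V_GS − V_t)² with V_GS = V_G − I_D·R_S = 5.26 − 0.56·I_D.
Substituting gives 0.533·I_D² − 6.45·I_D + 13.9 = 0, with roots I_D = 2.81 or 9.28 mA.
The root I_D = 9.28 mA gives V_GS = 0.0633 V ≤ V_t, so take I_D = 2.81 mA.
Then V_GS = 3.69 V and V_DS = V_DD − I_D(R_D+R_S) = 19 − 2.81×3.86 = 8.14 V.
Saturation requires V_DS ≥ V_GS − V_t = 1.29 V; 8.14 ≥ 1.29 ✓.

I_D ≈ 2.8 mA, V_DS ≈ 8.1 V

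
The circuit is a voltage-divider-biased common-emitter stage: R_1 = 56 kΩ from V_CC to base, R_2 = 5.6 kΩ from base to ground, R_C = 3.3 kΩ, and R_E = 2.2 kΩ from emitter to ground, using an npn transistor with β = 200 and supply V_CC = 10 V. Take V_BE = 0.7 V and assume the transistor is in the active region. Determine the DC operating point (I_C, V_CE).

Thevenize the base divider: V_Th = V_CC·R_2/(R_1+R_2) = 10×5.6/61.6 = 0.909 V, R_Th = R_1‖R_2 = 5.09 kΩ.
Base-emitter loop: V_Th = I_B·R_Th + V_BE + (β+1)I_B·R_E, so I_B = (0.909 − 0.7) / (5.09 + 201×2.2) = 0.000467 mA.
I_C = β·I_B = 200×0.000467 = 0.0935 mA, and I_E = (β+1)I_B = 0.094 mA.
V_CE = V_CC − I_C·R_C − I_E·R_E = 10 − 0.0935×3.3 − 0.094×2.2 = 9.48 V.
V_CE = 9.48 V > 0.2 V confirms active-region operation.

I_C ≈ 0.093 mA, V_CE ≈ 9.5 V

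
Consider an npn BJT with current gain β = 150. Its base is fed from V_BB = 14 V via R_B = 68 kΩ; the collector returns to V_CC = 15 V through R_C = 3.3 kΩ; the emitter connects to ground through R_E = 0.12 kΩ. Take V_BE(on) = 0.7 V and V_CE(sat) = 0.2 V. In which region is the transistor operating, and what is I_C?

Assume active: I_B = (14 − 0.7)/(68 + 151×0.12) = 0.154 mA, I_C = β·I_B = 23.2 mA.
Then V_CE = 15 − 23.2×3.3 − 23.3×0.12 = -64.2 V < 0.2 V — the active assumption fails.
Re-solve with V_CE = 0.2 V. KCL at the emitter: V_E/R_E = (V_BB−0.7−V_E)/R_B + (V_CC−0.2−V_E)/R_C, giving V_E = 0.541 V.
I_C = (V_CC − 0.2 − V_E)/R_C = (14.8 − 0.541)/3.3 = 4.32 mA.
Check: I_B = (13.3 − 0.541)/68 = 0.188 mA, and β·I_B = 28.1 mA > I_C, confirming saturation.

saturation; I_C ≈ 4.3 mA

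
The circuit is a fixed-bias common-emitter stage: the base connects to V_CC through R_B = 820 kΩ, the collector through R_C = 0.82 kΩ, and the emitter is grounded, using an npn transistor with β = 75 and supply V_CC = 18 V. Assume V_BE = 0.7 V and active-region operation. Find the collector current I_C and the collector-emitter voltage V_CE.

Base loop: V_CC = I_B·R_B + V_BE, so I_B = (18 − 0.7)/820 kΩ = 0.0211 mA.
In the active region I_C = β·I_B = 75 × 0.0211 = 1.58 mA.
Collector loop: V_CE = V_CC − I_C·R_C = 18 − 1.58×0.82 = 16.7 V.
Since V_CE = 16.7 V > V_CE(sat) ≈ 0.2 V, the transistor is in the active region as assumed.

I_C ≈ 1.6 mA, V_CE ≈ 17 V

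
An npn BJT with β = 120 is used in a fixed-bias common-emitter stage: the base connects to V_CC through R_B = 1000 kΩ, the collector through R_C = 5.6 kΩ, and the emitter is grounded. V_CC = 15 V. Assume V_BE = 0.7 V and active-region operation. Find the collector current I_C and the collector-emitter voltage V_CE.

Base loop: V_CC = I_B·R_B + V_BE, so I_B = (15 − 0.7)/1000 kΩ = 0.0143 mA.
In the active region I_C = β·I_B = 120 × 0.0143 = 1.72 mA.
Collector loop: V_CE = V_CC − I_C·R_C = 15 − 1.72×5.6 = 5.39 V.
Since V_CE = 5.39 V > V_CE(sat) ≈ 0.2 V, the transistor is in the active region as assumed.

I_C ≈ 1.7 mA, V_CE ≈ 5.4 V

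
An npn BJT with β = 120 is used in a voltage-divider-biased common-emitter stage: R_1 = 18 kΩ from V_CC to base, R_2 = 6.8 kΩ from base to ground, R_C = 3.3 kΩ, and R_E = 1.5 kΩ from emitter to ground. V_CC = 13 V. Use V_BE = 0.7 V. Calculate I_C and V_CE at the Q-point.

I_C ≈ 1.8 mA, V_CE ≈ 4.1 V

Thevenize the base divider: V_Th = V_CC·R_2/(R_1+R_2) = 13×6.8/24.8 = 3.56 V, R_Th = R_1‖R_2 = 4.94 kΩ.
Base-emitter loop: V_Th = I_B·R_Th + V_BE + (β+1)I_B·R_E, so I_B = (3.56 − 0.7) / (4.94 + 121×1.5) = 0.0154 mA.
I_C = β·I_B = 120×0.0154 = 1.84 mA, and I_E = (β+1)I_B = 1.86 mA.
V_CE = V_CC − I_C·R_C − I_E·R_E = 13 − 1.84×3.3 − 1.86×1.5 = 4.13 V.
V_CE = 4.13 V > 0.2 V confirms active-region operation.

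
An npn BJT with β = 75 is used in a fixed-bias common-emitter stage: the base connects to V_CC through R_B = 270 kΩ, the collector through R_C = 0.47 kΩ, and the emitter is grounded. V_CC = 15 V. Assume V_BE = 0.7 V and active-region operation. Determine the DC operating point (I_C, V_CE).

Base loop: V_CC = I_B·R_B + V_BE, so I_B = (15 − 0.7)/270 kΩ = 0.053 mA.
In the active region I_C = β·I_B = 75 × 0.053 = 3.97 mA.
Collector loop: V_CE = V_CC − I_C·R_C = 15 − 3.97×0.47 = 13.1 V.
Since V_CE = 13.1 V > V_CE(sat) ≈ 0.2 V, the transistor is in the active region as assumed.

I_C ≈ 4 mA, V_CE ≈ 13 V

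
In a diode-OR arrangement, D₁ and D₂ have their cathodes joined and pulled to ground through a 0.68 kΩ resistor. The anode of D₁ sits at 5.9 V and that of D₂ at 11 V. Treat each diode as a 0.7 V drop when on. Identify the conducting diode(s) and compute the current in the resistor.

Only D₂ conducts; I_R ≈ 15 mA

Assume both conduct. Then node N would need to be at both 5.9−0.7 = 5.2 V and 11−0.7 = 10.3 V, which is impossible.
Assume only D₂ conducts: V_N = 11 − 0.7 = 10.3 V, so I_R = 10.3/0.68 = 15.1 mA.
Check D₁: its anode-to-cathode voltage is 5.9 − 10.3 = -4.4 V < 0.7 V, so it is off. The assumption is consistent.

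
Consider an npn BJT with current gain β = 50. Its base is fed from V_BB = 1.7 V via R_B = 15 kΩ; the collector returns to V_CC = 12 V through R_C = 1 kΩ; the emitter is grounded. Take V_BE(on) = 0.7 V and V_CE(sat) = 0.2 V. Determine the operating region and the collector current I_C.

Assume active. Base-emitter loop: I_B = (V_BB − V_BE)/R_B = (1.7 − 0.7)/15 = 0.0667 mA.
I_C = β·I_B = 50×0.0667 = 3.33 mA.
V_CE = V_CC − I_C·R_C = 12 − 3.33×1 = 8.67 V > V_CE(sat), so the active-region assumption holds.

active; I_C ≈ 3.3 mA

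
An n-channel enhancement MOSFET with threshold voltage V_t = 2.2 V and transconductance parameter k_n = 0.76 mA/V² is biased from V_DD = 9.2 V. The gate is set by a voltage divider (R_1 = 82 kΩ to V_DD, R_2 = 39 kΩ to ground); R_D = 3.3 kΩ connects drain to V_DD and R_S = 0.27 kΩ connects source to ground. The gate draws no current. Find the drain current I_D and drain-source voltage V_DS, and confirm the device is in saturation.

I_D ≈ 0.19 mA, V_DS ≈ 8.5 V

V_G = V_DD·R_2/(R_1+R_2) = 9.2×39/121 = 2.97 V.
Assume saturation: I_D = (k_n/2)(V_GS − V_t)² with V_GS = V_G − I_D·R_S = 2.97 − 0.27·I_D.
Substituting gives 0.0277·I_D² − 1.16·I_D + 0.223 = 0, with roots I_D = 0.193 or 41.6 mA.
The root I_D = 41.6 mA gives V_GS = -8.26 V ≤ V_t, so take I_D = 0.193 mA.
Then V_GS = 2.91 V and V_DS = V_DD − I_D(R_D+R_S) = 9.2 − 0.193×3.57 = 8.51 V.
Saturation requires V_DS ≥ V_GS − V_t = 0.713 V; 8.51 ≥ 0.713 ✓.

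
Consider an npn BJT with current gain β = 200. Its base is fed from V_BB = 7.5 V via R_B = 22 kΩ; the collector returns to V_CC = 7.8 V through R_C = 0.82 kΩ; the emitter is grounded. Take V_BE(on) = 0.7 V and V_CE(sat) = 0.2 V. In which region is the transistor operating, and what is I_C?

saturation; I_C ≈ 9.3 mA

Assume active: I_B = (7.5 − 0.7)/22 = 0.309 mA, giving I_C = β·I_B = 61.8 mA.
But then V_CE = 7.8 − 61.8×0.82 = -42.9 V < V_CE(sat) = 0.2 V — impossible in the active region.
So the transistor is saturated. With V_CE = 0.2 V, I_C = (V_CC − 0.2)/R_C = 7.6/0.82 = 9.27 mA.
Check: β·I_B = 61.8 mA > I_C = 9.27 mA, confirming saturation.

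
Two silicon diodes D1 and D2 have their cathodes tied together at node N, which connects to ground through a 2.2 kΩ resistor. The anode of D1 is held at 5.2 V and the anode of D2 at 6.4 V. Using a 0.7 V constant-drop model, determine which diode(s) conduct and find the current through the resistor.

Assume both conduct. Then node N would need to be at both 5.2−0.7 = 4.5 V and 6.4−0.7 = 5.7 V, which is impossible.
Assume only D2 conducts: V_N = 6.4 − 0.7 = 5.7 V, so I_R = 5.7/2.2 = 2.59 mA.
Check D1: its anode-to-cathode voltage is 5.2 − 5.7 = -0.5 V < 0.7 V, so it is off. The assumption is consistent.

Only D2 conducts; I_R ≈ 2.6 mA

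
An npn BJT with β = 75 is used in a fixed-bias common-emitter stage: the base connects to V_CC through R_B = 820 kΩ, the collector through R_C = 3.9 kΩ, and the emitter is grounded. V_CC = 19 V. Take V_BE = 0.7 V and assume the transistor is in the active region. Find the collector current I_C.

I_C ≈ 1.7 mA

Base loop: V_CC = I_B·R_B + V_BE, so I_B = (19 − 0.7)/820 kΩ = 0.0223 mA.
In the active region I_C = β·I_B = 75 × 0.0223 = 1.67 mA.
Collector loop: V_CE = V_CC − I_C·R_C = 19 − 1.67×3.9 = 12.5 V.
Since V_CE = 12.5 V > V_CE(sat) ≈ 0.2 V, the transistor is in the active region as assumed.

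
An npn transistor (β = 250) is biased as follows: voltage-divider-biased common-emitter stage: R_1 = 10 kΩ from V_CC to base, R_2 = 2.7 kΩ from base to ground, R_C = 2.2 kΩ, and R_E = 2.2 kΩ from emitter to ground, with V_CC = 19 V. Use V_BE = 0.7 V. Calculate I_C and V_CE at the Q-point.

I_C ≈ 1.5 mA, V_CE ≈ 12 V

Thevenize the base divider: V_Th = V_CC·R_2/(R_1+R_2) = 19×2.7/12.7 = 4.04 V, R_Th = R_1‖R_2 = 2.13 kΩ.
Base-emitter loop: V_Th = I_B·R_Th + V_BE + (β+1)I_B·R_E, so I_B = (4.04 − 0.7) / (2.13 + 251×2.2) = 0.00602 mA.
I_C = β·I_B = 250×0.00602 = 1.51 mA, and I_E = (β+1)I_B = 1.51 mA.
V_CE = V_CC − I_C·R_C − I_E·R_E = 19 − 1.51×2.2 − 1.51×2.2 = 12.4 V.
V_CE = 12.4 V > 0.2 V confirms active-region operation.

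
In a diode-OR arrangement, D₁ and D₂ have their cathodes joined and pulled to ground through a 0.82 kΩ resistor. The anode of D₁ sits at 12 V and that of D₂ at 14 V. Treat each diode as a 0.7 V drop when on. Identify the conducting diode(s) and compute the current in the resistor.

Only D₂ conducts; I_R ≈ 16 mA

Assume both conduct. Then node N would need to be at both 12−0.7 = 11.3 V and 14−0.7 = 13.3 V, which is impossible.
Assume only D₂ conducts: V_N = 14 − 0.7 = 13.3 V, so I_R = 13.3/0.82 = 16.2 mA.
Check D₁: its anode-to-cathode voltage is 12 − 13.3 = -1.3 V < 0.7 V, so it is off. The assumption is consistent.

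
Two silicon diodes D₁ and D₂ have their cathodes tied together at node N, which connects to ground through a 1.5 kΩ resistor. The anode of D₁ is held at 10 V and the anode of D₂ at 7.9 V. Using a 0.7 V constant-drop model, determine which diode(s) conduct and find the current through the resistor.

Only D₁ conducts; I_R ≈ 6.2 mA

Assume both conduct. Then node N would need to be at both 10−0.7 = 9.3 V and 7.9−0.7 = 7.2 V, which is impossible.
Assume only D₁ conducts: V_N = 10 − 0.7 = 9.3 V, so I_R = 9.3/1.5 = 6.2 mA.
Check D₂: its anode-to-cathode voltage is 7.9 − 9.3 = -1.4 V < 0.7 V, so it is off. The assumption is consistent.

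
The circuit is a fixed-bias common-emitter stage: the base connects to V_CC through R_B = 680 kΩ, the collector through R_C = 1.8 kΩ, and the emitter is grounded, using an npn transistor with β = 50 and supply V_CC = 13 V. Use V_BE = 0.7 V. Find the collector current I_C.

I_C ≈ 0.9 mA

Base loop: V_CC = I_B·R_B + V_BE, so I_B = (13 − 0.7)/680 kΩ = 0.0181 mA.
In the active region I_C = β·I_B = 50 × 0.0181 = 0.904 mA.
Collector loop: V_CE = V_CC − I_C·R_C = 13 − 0.904×1.8 = 11.4 V.
Since V_CE = 11.4 V > V_CE(sat) ≈ 0.2 V, the transistor is in the active region as assumed.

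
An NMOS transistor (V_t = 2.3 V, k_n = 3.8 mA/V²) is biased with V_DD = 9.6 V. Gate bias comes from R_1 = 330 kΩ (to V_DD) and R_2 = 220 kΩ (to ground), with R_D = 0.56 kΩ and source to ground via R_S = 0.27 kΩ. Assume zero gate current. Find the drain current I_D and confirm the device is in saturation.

I_D ≈ 2 mA

V_G = V_DD·R_2/(R_1+R_2) = 9.6×220/550 = 3.84 V.
Assume saturation: I_D = (k_n/2)(V_GS − V_t)² with V_GS = V_G − I_D·R_S = 3.84 − 0.27·I_D.
Substituting gives 0.139·I_D² − 2.58·I_D + 4.51 = 0, with roots I_D = 1.95 or 16.7 mA.
The root I_D = 16.7 mA gives V_GS = -0.663 V ≤ V_t, so take I_D = 1.95 mA.
Then V_GS = 3.31 V and V_DS = V_DD − I_D(R_D+R_S) = 9.6 − 1.95×0.83 = 7.98 V.
Saturation requires V_DS ≥ V_GS − V_t = 1.01 V; 7.98 ≥ 1.01 ✓.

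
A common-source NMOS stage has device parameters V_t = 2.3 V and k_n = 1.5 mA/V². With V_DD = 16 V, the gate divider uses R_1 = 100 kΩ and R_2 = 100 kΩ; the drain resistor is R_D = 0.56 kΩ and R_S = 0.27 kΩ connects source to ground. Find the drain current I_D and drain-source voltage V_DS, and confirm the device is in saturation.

V_G = V_DD·R_2/(R_1+R_2) = 16×100/200 = 8 V.
Assume saturation: I_D = (k_n/2)(V_GS − V_t)² with V_GS = V_G − I_D·R_S = 8 − 0.27·I_D.
Substituting gives 0.0547·I_D² − 3.31·I_D + 24.4 = 0, with roots I_D = 8.58 or 51.9 mA.
The root I_D = 51.9 mA gives V_GS = -6.02 V ≤ V_t, so take I_D = 8.58 mA.
Then V_GS = 5.68 V and V_DS = V_DD − I_D(R_D+R_S) = 16 − 8.58×0.83 = 8.88 V.
Saturation requires V_DS ≥ V_GS − V_t = 3.38 V; 8.88 ≥ 3.38 ✓.

I_D ≈ 8.6 mA, V_DS ≈ 8.9 V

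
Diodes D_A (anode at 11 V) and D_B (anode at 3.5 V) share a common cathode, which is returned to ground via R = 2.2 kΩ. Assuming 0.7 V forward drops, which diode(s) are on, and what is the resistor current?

Assume both conduct. Then node N would need to be at both 11−0.7 = 10.3 V and 3.5−0.7 = 2.8 V, which is impossible.
Assume only D_A conducts: V_N = 11 − 0.7 = 10.3 V, so I_R = 10.3/2.2 = 4.68 mA.
Check D_B: its anode-to-cathode voltage is 3.5 − 10.3 = -6.8 V < 0.7 V, so it is off. The assumption is consistent.

Only D_A conducts; I_R ≈ 4.7 mA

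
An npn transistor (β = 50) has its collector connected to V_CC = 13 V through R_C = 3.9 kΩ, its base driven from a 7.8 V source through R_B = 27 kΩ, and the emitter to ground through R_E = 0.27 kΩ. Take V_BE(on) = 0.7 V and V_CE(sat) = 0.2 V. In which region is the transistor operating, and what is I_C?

saturation; I_C ≈ 3.1 mA

Assume active: I_B = (7.8 − 0.7)/(27 + 51×0.27) = 0.174 mA, I_C = β·I_B = 8.71 mA.
Then V_CE = 13 − 8.71×3.9 − 8.88×0.27 = -23.4 V < 0.2 V — the active assumption fails.
Re-solve with V_CE = 0.2 V. KCL at the emitter: V_E/R_E = (V_BB−0.7−V_E)/R_B + (V_CC−0.2−V_E)/R_C, giving V_E = 0.887 V.
I_C = (V_CC − 0.2 − V_E)/R_C = (12.8 − 0.887)/3.9 = 3.05 mA.
Check: I_B = (7.1 − 0.887)/27 = 0.23 mA, and β·I_B = 11.5 mA > I_C, confirming saturation.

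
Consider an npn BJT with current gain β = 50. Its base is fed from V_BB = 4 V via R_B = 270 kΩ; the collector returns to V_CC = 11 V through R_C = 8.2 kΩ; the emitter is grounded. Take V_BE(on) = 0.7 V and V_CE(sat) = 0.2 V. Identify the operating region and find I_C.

active; I_C ≈ 0.61 mA

Assume active. Base-emitter loop: I_B = (V_BB − V_BE)/R_B = (4 − 0.7)/270 = 0.0122 mA.
I_C = β·I_B = 50×0.0122 = 0.611 mA.
V_CE = V_CC − I_C·R_C = 11 − 0.611×8.2 = 5.99 V > V_CE(sat), so the active-region assumption holds.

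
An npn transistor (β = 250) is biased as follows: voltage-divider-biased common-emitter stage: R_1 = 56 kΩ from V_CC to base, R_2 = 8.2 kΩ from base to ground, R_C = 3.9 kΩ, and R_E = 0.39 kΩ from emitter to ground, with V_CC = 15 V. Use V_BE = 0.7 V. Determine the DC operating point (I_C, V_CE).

Thevenize the base divider: V_Th = V_CC·R_2/(R_1+R_2) = 15×8.2/64.2 = 1.92 V, R_Th = R_1‖R_2 = 7.15 kΩ.
Base-emitter loop: V_Th = I_B·R_Th + V_BE + (β+1)I_B·R_E, so I_B = (1.92 − 0.7) / (7.15 + 251×0.39) = 0.0116 mA.
I_C = β·I_B = 250×0.0116 = 2.89 mA, and I_E = (β+1)I_B = 2.91 mA.
V_CE = V_CC − I_C·R_C − I_E·R_E = 15 − 2.89×3.9 − 2.91×0.39 = 2.58 V.
V_CE = 2.58 V > 0.2 V confirms active-region operation.

I_C ≈ 2.9 mA, V_CE ≈ 2.6 V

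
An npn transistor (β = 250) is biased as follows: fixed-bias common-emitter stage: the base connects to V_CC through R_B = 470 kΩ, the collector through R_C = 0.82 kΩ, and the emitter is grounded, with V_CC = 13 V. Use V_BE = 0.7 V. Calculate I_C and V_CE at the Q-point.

I_C ≈ 6.5 mA, V_CE ≈ 7.6 V

Base loop: V_CC = I_B·R_B + V_BE, so I_B = (13 − 0.7)/470 kΩ = 0.0262 mA.
In the active region I_C = β·I_B = 250 × 0.0262 = 6.54 mA.
Collector loop: V_CE = V_CC − I_C·R_C = 13 − 6.54×0.82 = 7.64 V.
Since V_CE = 7.64 V > V_CE(sat) ≈ 0.2 V, the transistor is in the active region as assumed.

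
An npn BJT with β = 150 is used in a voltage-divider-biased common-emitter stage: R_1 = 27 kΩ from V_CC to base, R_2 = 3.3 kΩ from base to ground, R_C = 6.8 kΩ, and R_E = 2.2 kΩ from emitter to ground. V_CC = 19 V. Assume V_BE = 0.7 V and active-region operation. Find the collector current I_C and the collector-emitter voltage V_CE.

I_C ≈ 0.61 mA, V_CE ≈ 13 V

Thevenize the base divider: V_Th = V_CC·R_2/(R_1+R_2) = 19×3.3/30.3 = 2.07 V, R_Th = R_1‖R_2 = 2.94 kΩ.
Base-emitter loop: V_Th = I_B·R_Th + V_BE + (β+1)I_B·R_E, so I_B = (2.07 − 0.7) / (2.94 + 151×2.2) = 0.00409 mA.
I_C = β·I_B = 150×0.00409 = 0.613 mA, and I_E = (β+1)I_B = 0.617 mA.
V_CE = V_CC − I_C·R_C − I_E·R_E = 19 − 0.613×6.8 − 0.617×2.2 = 13.5 V.
V_CE = 13.5 V > 0.2 V confirms active-region operation.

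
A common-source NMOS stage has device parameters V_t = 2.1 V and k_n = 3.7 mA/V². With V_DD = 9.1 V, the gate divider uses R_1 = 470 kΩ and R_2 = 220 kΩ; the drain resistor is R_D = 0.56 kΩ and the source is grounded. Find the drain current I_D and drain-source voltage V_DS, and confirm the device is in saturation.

V_G = V_DD·R_2/(R_1+R_2) = 9.1×220/690 = 2.9 V. With the source grounded, V_GS = V_G = 2.9 V.
Assume saturation: I_D = (k_n/2)(V_GS − V_t)² = (3.7/2)×(2.9 − 2.1)² = 1.85×0.801² = 1.19 mA.
V_DS = V_DD − I_D·R_D = 9.1 − 1.19×0.56 = 8.43 V.
Saturation requires V_DS ≥ V_GS − V_t = 0.801 V; 8.43 ≥ 0.801 ✓.

I_D ≈ 1.2 mA, V_DS ≈ 8.4 V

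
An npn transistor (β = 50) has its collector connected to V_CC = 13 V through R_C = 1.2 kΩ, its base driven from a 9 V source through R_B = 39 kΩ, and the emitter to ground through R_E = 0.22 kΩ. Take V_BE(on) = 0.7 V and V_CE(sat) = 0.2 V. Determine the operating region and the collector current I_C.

Assume active. Base-emitter loop: I_B = (V_BB − V_BE)/(R_B + (β+1)R_E) = (9 − 0.7)/(39 + 51×0.22) = 0.165 mA.
I_C = β·I_B = 50×0.165 = 8.26 mA.
V_CE = V_CC − I_C·R_C − I_E·R_E = 13 − 8.26×1.2 − 8.43×0.22 = 1.23 V > V_CE(sat), so the active-region assumption holds.

active; I_C ≈ 8.3 mA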